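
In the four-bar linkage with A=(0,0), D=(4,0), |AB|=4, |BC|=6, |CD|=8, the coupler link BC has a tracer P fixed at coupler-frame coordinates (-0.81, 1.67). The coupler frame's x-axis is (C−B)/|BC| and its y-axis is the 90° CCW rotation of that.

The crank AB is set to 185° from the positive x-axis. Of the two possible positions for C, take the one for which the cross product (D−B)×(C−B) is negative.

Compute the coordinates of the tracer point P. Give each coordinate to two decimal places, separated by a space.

-2.80 1.08

A=(0,0), D=(4.00,0)
B = A + 4.00·(cos185°, sin185°) = (-3.9848, -0.3486)
|BD| = 7.9924
circle(B,6.00) ∩ circle(D,8.00): a=2.2445, h=5.5644
  candidates: C₊=(-1.9851,5.3083) cross=44.473; C₋=(-1.4997,-5.8098) cross=-44.473
  mode - wants cross < 0 → take C=(-1.4997,-5.8098) (cross=-44.473)
ex = (C−B)/|BC| = (0.4142,-0.9102); ey = (0.9102,0.4142)
P = B + -0.81·ex + 1.67·ey = (-2.8002,1.0803)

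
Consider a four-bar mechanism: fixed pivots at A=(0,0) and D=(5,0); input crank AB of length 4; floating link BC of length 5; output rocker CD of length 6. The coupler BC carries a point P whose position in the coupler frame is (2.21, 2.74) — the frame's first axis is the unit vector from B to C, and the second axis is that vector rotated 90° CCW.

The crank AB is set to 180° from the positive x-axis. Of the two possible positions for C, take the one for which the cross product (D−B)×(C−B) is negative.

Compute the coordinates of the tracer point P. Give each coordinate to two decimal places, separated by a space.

-0.56 0.74

A=(0,0), D=(5.00,0)
B = A + 4.00·(cos180°, sin180°) = (-4.0000, 0.0000)
|BD| = 9.0000
circle(B,5.00) ∩ circle(D,6.00): a=3.8889, h=3.1427
  candidates: C₊=(-0.1111,3.1427) cross=28.284; C₋=(-0.1111,-3.1427) cross=-28.284
  mode - wants cross < 0 → take C=(-0.1111,-3.1427) (cross=-28.284)
ex = (C−B)/|BC| = (0.7778,-0.6285); ey = (0.6285,0.7778)
P = B + 2.21·ex + 2.74·ey = (-0.5589,0.7420)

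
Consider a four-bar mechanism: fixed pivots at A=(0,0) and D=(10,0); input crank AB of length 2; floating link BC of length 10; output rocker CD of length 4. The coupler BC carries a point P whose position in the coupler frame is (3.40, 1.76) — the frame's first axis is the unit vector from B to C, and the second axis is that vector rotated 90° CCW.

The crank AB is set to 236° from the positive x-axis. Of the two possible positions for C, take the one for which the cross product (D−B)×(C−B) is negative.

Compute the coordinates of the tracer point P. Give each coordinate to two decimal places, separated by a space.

2.58 -0.65

A=(0,0), D=(10.00,0)
B = A + 2.00·(cos236°, sin236°) = (-1.1184, -1.6581)
|BD| = 11.2413
circle(B,10.00) ∩ circle(D,4.00): a=9.3569, h=3.5283
  candidates: C₊=(7.6157,3.2117) cross=39.663; C₋=(8.6566,-3.7677) cross=-39.663
  mode - wants cross < 0 → take C=(8.6566,-3.7677) (cross=-39.663)
ex = (C−B)/|BC| = (0.9775,-0.2110); ey = (0.2110,0.9775)
P = B + 3.40·ex + 1.76·ey = (2.5764,-0.6549)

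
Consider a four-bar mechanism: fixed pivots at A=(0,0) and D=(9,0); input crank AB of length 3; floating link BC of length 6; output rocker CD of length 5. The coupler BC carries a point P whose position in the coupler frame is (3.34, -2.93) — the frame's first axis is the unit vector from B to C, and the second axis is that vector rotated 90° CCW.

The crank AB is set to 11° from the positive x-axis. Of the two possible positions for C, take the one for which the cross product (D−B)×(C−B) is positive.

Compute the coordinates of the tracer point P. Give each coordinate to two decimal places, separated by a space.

7.38 0.75

A=(0,0), D=(9.00,0)
B = A + 3.00·(cos11°, sin11°) = (2.9449, 0.5724)
|BD| = 6.0821
circle(B,6.00) ∩ circle(D,5.00): a=3.9453, h=4.5204
  candidates: C₊=(7.2982,4.7015) cross=27.494; C₋=(6.4473,-4.2993) cross=-27.494
  mode + wants cross > 0 → take C=(7.2982,4.7015) (cross=27.494)
ex = (C−B)/|BC| = (0.7255,0.6882); ey = (-0.6882,0.7255)
P = B + 3.34·ex + -2.93·ey = (7.3846,0.7451)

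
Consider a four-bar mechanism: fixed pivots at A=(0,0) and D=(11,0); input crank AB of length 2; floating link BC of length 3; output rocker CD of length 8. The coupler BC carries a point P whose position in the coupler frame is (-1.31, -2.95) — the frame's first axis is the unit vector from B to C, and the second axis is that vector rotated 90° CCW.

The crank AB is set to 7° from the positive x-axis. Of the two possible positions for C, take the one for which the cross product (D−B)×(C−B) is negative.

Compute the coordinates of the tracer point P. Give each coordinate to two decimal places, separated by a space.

A=(0,0), D=(11.00,0)
B = A + 2.00·(cos7°, sin7°) = (1.9851, 0.2437)
|BD| = 9.0182
circle(B,3.00) ∩ circle(D,8.00): a=1.4597, h=2.6209
  candidates: C₊=(3.5151,2.8243) cross=23.636; C₋=(3.3734,-2.4157) cross=-23.636
  mode - wants cross < 0 → take C=(3.3734,-2.4157) (cross=-23.636)
ex = (C−B)/|BC| = (0.4628,-0.8865); ey = (0.8865,0.4628)
P = B + -1.31·ex + -2.95·ey = (-1.2362,0.0398)

-1.24 0.04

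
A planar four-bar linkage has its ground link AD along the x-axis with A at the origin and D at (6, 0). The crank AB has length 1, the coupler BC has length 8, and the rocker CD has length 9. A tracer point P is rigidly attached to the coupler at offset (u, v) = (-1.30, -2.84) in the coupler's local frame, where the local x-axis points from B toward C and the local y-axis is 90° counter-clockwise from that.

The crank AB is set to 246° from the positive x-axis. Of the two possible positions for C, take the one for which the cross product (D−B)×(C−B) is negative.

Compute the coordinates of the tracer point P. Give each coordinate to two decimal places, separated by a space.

A=(0,0), D=(6.00,0)
B = A + 1.00·(cos246°, sin246°) = (-0.4067, -0.9135)
|BD| = 6.4715
circle(B,8.00) ∩ circle(D,9.00): a=1.9223, h=7.7656
  candidates: C₊=(0.4001,7.0457) cross=50.255; C₋=(2.5926,-8.3300) cross=-50.255
  mode - wants cross < 0 → take C=(2.5926,-8.3300) (cross=-50.255)
ex = (C−B)/|BC| = (0.3749,-0.9271); ey = (0.9271,0.3749)
P = B + -1.30·ex + -2.84·ey = (-3.5270,-0.7731)

-3.53 -0.77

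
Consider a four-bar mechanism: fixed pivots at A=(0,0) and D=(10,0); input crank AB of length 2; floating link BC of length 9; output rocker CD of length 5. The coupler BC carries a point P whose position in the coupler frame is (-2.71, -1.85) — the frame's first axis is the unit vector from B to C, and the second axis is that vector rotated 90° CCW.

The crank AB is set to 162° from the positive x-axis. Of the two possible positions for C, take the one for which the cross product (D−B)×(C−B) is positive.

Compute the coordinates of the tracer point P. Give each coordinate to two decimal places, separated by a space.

-3.83 -2.04

A=(0,0), D=(10.00,0)
B = A + 2.00·(cos162°, sin162°) = (-1.9021, 0.6180)
|BD| = 11.9181
circle(B,9.00) ∩ circle(D,5.00): a=8.3084, h=3.4598
  candidates: C₊=(6.5746,3.6423) cross=41.234; C₋=(6.2157,-3.2679) cross=-41.234
  mode + wants cross > 0 → take C=(6.5746,3.6423) (cross=41.234)
ex = (C−B)/|BC| = (0.9419,0.3360); ey = (-0.3360,0.9419)
P = B + -2.71·ex + -1.85·ey = (-3.8329,-2.0350)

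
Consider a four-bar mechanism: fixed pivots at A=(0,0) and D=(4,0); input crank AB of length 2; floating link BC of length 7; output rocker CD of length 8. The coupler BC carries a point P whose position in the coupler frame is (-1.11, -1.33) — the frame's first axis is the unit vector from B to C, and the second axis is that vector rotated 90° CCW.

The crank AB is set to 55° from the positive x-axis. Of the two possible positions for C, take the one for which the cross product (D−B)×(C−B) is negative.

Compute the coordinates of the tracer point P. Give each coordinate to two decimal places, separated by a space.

0.70 3.31

A=(0,0), D=(4.00,0)
B = A + 2.00·(cos55°, sin55°) = (1.1472, 1.6383)
|BD| = 3.2898
circle(B,7.00) ∩ circle(D,8.00): a=-0.6349, h=6.9712
  candidates: C₊=(4.0682,7.9997) cross=22.934; C₋=(-2.8750,-4.0908) cross=-22.934
  mode - wants cross < 0 → take C=(-2.8750,-4.0908) (cross=-22.934)
ex = (C−B)/|BC| = (-0.5746,-0.8184); ey = (0.8184,-0.5746)
P = B + -1.11·ex + -1.33·ey = (0.6964,3.3110)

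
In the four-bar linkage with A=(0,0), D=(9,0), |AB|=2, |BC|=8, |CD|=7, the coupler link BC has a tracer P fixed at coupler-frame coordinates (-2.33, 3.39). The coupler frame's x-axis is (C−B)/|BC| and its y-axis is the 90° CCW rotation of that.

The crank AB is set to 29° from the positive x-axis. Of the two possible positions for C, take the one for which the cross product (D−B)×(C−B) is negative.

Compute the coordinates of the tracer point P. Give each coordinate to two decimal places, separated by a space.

3.64 4.63

A=(0,0), D=(9.00,0)
B = A + 2.00·(cos29°, sin29°) = (1.7492, 0.9696)
|BD| = 7.3153
circle(B,8.00) ∩ circle(D,7.00): a=4.6829, h=6.4862
  candidates: C₊=(7.2505,6.7779) cross=47.448; C₋=(5.5311,-6.0800) cross=-47.448
  mode - wants cross < 0 → take C=(5.5311,-6.0800) (cross=-47.448)
ex = (C−B)/|BC| = (0.4727,-0.8812); ey = (0.8812,0.4727)
P = B + -2.33·ex + 3.39·ey = (3.6351,4.6254)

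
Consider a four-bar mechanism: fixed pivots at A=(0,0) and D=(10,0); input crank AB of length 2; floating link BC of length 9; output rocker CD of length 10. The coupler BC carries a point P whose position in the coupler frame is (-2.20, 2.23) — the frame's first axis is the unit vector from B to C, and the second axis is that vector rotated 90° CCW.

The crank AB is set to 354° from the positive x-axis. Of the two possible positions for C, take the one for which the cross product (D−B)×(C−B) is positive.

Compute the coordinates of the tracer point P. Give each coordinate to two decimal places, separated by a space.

-0.78 -1.67

A=(0,0), D=(10.00,0)
B = A + 2.00·(cos354°, sin354°) = (1.9890, -0.2091)
|BD| = 8.0137
circle(B,9.00) ∩ circle(D,10.00): a=2.8214, h=8.5463
  candidates: C₊=(4.5865,8.4080) cross=68.488; C₋=(5.0324,-8.6789) cross=-68.488
  mode + wants cross > 0 → take C=(4.5865,8.4080) (cross=68.488)
ex = (C−B)/|BC| = (0.2886,0.9574); ey = (-0.9574,0.2886)
P = B + -2.20·ex + 2.23·ey = (-0.7810,-1.6719)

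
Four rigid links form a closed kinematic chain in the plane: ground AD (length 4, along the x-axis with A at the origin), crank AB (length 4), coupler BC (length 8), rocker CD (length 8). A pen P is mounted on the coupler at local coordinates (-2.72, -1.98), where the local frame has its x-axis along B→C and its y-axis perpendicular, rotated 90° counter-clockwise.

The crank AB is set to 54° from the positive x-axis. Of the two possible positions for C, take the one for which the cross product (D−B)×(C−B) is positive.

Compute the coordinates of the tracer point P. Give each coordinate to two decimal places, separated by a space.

0.19 0.66

A=(0,0), D=(4.00,0)
B = A + 4.00·(cos54°, sin54°) = (2.3511, 3.2361)
|BD| = 3.6319
circle(B,8.00) ∩ circle(D,8.00): a=1.8160, h=7.7912
  candidates: C₊=(10.1176,5.1551) cross=28.297; C₋=(-3.7664,-1.9191) cross=-28.297
  mode + wants cross > 0 → take C=(10.1176,5.1551) (cross=28.297)
ex = (C−B)/|BC| = (0.9708,0.2399); ey = (-0.2399,0.9708)
P = B + -2.72·ex + -1.98·ey = (0.1855,0.6614)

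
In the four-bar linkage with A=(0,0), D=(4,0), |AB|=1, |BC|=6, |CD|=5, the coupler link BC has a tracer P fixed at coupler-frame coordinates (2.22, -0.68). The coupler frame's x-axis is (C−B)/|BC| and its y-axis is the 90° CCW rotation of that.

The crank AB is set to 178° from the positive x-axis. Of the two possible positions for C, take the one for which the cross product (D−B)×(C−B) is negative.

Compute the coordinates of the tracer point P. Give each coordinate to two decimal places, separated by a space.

A=(0,0), D=(4.00,0)
B = A + 1.00·(cos178°, sin178°) = (-0.9994, 0.0349)
|BD| = 4.9995
circle(B,6.00) ∩ circle(D,5.00): a=3.5999, h=4.8001
  candidates: C₊=(2.6339,4.8098) cross=23.998; C₋=(2.5669,-4.7902) cross=-23.998
  mode - wants cross < 0 → take C=(2.5669,-4.7902) (cross=-23.998)
ex = (C−B)/|BC| = (0.5944,-0.8042); ey = (0.8042,0.5944)
P = B + 2.22·ex + -0.68·ey = (-0.2267,-2.1546)

-0.23 -2.15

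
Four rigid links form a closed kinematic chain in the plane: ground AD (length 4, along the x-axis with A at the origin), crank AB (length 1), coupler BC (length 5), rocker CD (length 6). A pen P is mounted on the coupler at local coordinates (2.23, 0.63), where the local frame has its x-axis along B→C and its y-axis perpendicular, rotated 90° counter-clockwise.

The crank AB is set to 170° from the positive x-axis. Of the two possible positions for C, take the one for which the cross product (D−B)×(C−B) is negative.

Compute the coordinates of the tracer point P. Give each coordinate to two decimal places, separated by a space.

0.17 -1.83

A=(0,0), D=(4.00,0)
B = A + 1.00·(cos170°, sin170°) = (-0.9848, 0.1736)
|BD| = 4.9878
circle(B,5.00) ∩ circle(D,6.00): a=1.3912, h=4.8025
  candidates: C₊=(0.5728,4.9249) cross=23.954; C₋=(0.2384,-4.6744) cross=-23.954
  mode - wants cross < 0 → take C=(0.2384,-4.6744) (cross=-23.954)
ex = (C−B)/|BC| = (0.2446,-0.9696); ey = (0.9696,0.2446)
P = B + 2.23·ex + 0.63·ey = (0.1716,-1.8345)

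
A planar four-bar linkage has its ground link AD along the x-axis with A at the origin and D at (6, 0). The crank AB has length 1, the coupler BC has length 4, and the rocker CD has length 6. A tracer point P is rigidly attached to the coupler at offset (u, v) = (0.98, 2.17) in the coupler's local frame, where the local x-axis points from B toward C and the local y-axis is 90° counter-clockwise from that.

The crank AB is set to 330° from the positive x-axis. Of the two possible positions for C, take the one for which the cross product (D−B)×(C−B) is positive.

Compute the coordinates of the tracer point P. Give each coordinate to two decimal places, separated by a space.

A=(0,0), D=(6.00,0)
B = A + 1.00·(cos330°, sin330°) = (0.8660, -0.5000)
|BD| = 5.1583
circle(B,4.00) ∩ circle(D,6.00): a=0.6405, h=3.9484
  candidates: C₊=(1.1208,3.4919) cross=20.367; C₋=(1.8862,-4.3677) cross=-20.367
  mode + wants cross > 0 → take C=(1.1208,3.4919) (cross=20.367)
ex = (C−B)/|BC| = (0.0637,0.9980); ey = (-0.9980,0.0637)
P = B + 0.98·ex + 2.17·ey = (-1.2372,0.6162)

-1.24 0.62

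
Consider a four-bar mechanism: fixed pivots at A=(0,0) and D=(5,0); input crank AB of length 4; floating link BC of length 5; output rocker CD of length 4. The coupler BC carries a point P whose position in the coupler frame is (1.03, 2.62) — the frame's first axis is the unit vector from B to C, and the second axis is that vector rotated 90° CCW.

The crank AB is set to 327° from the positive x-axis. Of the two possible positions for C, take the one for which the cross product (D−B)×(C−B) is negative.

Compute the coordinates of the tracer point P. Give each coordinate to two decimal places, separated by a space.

A=(0,0), D=(5.00,0)
B = A + 4.00·(cos327°, sin327°) = (3.3547, -2.1786)
|BD| = 2.7301
circle(B,5.00) ∩ circle(D,4.00): a=3.0133, h=3.9900
  candidates: C₊=(1.9868,2.6307) cross=10.893; C₋=(8.3547,-2.1786) cross=-10.893
  mode - wants cross < 0 → take C=(8.3547,-2.1786) (cross=-10.893)
ex = (C−B)/|BC| = (1.0000,0.0000); ey = (-0.0000,1.0000)
P = B + 1.03·ex + 2.62·ey = (4.3847,0.4414)

4.38 0.44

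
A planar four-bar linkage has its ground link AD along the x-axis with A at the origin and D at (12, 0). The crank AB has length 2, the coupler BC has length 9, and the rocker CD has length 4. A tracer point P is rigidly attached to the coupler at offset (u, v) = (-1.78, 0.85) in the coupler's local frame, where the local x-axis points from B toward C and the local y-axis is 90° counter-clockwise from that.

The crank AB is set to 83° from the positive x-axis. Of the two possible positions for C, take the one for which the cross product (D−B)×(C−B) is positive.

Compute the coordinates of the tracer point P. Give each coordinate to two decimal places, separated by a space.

A=(0,0), D=(12.00,0)
B = A + 2.00·(cos83°, sin83°) = (0.2437, 1.9851)
|BD| = 11.9227
circle(B,9.00) ∩ circle(D,4.00): a=8.6872, h=2.3520
  candidates: C₊=(9.2013,2.8579) cross=28.042; C₋=(8.4181,-1.7805) cross=-28.042
  mode + wants cross > 0 → take C=(9.2013,2.8579) (cross=28.042)
ex = (C−B)/|BC| = (0.9953,0.0970); ey = (-0.0970,0.9953)
P = B + -1.78·ex + 0.85·ey = (-1.6103,2.6585)

-1.61 2.66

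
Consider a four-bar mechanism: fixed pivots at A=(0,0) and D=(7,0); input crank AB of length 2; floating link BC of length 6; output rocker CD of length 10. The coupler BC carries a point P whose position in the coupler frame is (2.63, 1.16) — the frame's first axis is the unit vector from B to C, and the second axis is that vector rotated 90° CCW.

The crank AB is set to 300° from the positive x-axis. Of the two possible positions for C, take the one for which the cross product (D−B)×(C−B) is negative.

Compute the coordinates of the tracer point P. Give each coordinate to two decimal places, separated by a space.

2.00 -4.43

A=(0,0), D=(7.00,0)
B = A + 2.00·(cos300°, sin300°) = (1.0000, -1.7321)
|BD| = 6.2450
circle(B,6.00) ∩ circle(D,10.00): a=-2.0016, h=5.6563
  candidates: C₊=(-2.4918,3.1472) cross=35.324; C₋=(0.6457,-7.7216) cross=-35.324
  mode - wants cross < 0 → take C=(0.6457,-7.7216) (cross=-35.324)
ex = (C−B)/|BC| = (-0.0591,-0.9983); ey = (0.9983,-0.0591)
P = B + 2.63·ex + 1.16·ey = (2.0027,-4.4260)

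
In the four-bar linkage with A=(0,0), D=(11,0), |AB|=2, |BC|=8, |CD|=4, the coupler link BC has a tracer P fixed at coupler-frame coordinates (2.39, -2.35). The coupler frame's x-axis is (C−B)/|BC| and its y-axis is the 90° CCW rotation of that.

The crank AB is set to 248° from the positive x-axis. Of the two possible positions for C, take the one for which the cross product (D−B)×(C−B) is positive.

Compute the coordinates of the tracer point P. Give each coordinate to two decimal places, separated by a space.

A=(0,0), D=(11.00,0)
B = A + 2.00·(cos248°, sin248°) = (-0.7492, -1.8544)
|BD| = 11.8946
circle(B,8.00) ∩ circle(D,4.00): a=7.9650, h=0.7471
  candidates: C₊=(7.0020,0.1253) cross=8.886; C₋=(7.2349,-1.3506) cross=-8.886
  mode + wants cross > 0 → take C=(7.0020,0.1253) (cross=8.886)
ex = (C−B)/|BC| = (0.9689,0.2475); ey = (-0.2475,0.9689)
P = B + 2.39·ex + -2.35·ey = (2.1480,-3.5398)

2.15 -3.54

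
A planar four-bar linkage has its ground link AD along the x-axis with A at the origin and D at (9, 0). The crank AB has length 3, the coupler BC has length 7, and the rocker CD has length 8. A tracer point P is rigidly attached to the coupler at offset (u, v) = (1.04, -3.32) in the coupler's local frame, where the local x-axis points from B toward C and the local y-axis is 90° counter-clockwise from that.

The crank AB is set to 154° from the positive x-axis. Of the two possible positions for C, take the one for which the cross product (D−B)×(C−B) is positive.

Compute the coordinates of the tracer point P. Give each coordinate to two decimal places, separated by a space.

0.06 -0.81

A=(0,0), D=(9.00,0)
B = A + 3.00·(cos154°, sin154°) = (-2.6964, 1.3151)
|BD| = 11.7701
circle(B,7.00) ∩ circle(D,8.00): a=5.2478, h=4.6325
  candidates: C₊=(3.0362,5.3323) cross=54.525; C₋=(2.0010,-3.8748) cross=-54.525
  mode + wants cross > 0 → take C=(3.0362,5.3323) (cross=54.525)
ex = (C−B)/|BC| = (0.8189,0.5739); ey = (-0.5739,0.8189)
P = B + 1.04·ex + -3.32·ey = (0.0606,-0.8069)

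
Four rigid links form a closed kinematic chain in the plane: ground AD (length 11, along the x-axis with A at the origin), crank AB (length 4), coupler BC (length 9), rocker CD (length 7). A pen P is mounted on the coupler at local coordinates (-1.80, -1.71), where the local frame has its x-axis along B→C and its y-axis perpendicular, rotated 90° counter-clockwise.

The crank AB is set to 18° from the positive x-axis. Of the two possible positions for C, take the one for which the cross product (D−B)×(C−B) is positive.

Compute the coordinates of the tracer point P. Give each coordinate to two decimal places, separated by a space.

3.51 -1.23

A=(0,0), D=(11.00,0)
B = A + 4.00·(cos18°, sin18°) = (3.8042, 1.2361)
|BD| = 7.3012
circle(B,9.00) ∩ circle(D,7.00): a=5.8420, h=6.8462
  candidates: C₊=(10.7210,6.9944) cross=49.985; C₋=(8.4029,-6.5004) cross=-49.985
  mode + wants cross > 0 → take C=(10.7210,6.9944) (cross=49.985)
ex = (C−B)/|BC| = (0.7685,0.6398); ey = (-0.6398,0.7685)
P = B + -1.80·ex + -1.71·ey = (3.5150,-1.2298)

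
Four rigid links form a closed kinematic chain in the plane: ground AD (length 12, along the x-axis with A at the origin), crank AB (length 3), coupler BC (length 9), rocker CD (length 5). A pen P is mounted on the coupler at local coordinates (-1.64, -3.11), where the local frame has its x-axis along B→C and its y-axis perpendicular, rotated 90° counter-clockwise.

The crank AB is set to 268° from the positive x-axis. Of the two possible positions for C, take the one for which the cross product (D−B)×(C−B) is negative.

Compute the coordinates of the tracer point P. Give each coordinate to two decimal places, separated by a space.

-2.04 -5.93

A=(0,0), D=(12.00,0)
B = A + 3.00·(cos268°, sin268°) = (-0.1047, -2.9982)
|BD| = 12.4705
circle(B,9.00) ∩ circle(D,5.00): a=8.4805, h=3.0134
  candidates: C₊=(7.4026,1.9657) cross=37.578; C₋=(8.8516,-3.8843) cross=-37.578
  mode - wants cross < 0 → take C=(8.8516,-3.8843) (cross=-37.578)
ex = (C−B)/|BC| = (0.9951,-0.0985); ey = (0.0985,0.9951)
P = B + -1.64·ex + -3.11·ey = (-2.0429,-5.9316)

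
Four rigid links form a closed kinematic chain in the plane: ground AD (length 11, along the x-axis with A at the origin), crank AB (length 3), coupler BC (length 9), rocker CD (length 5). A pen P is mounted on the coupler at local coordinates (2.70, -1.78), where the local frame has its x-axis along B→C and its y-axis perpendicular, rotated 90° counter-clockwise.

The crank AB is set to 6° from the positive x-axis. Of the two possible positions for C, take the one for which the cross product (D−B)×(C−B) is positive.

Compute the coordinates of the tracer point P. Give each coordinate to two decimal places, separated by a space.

A=(0,0), D=(11.00,0)
B = A + 3.00·(cos6°, sin6°) = (2.9836, 0.3136)
|BD| = 8.0226
circle(B,9.00) ∩ circle(D,5.00): a=7.5014, h=4.9728
  candidates: C₊=(10.6736,4.9893) cross=39.894; C₋=(10.2849,-4.9486) cross=-39.894
  mode + wants cross > 0 → take C=(10.6736,4.9893) (cross=39.894)
ex = (C−B)/|BC| = (0.8545,0.5195); ey = (-0.5195,0.8545)
P = B + 2.70·ex + -1.78·ey = (6.2153,0.1954)

6.22 0.20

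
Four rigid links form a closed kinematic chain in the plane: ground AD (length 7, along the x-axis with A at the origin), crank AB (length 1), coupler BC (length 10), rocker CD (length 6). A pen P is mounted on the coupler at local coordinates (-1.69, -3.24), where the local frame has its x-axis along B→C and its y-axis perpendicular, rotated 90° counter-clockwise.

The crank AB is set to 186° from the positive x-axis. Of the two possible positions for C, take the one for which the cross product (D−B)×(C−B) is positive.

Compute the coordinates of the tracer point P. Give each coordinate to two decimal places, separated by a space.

A=(0,0), D=(7.00,0)
B = A + 1.00·(cos186°, sin186°) = (-0.9945, -0.1045)
|BD| = 7.9952
circle(B,10.00) ∩ circle(D,6.00): a=8.0000, h=6.0000
  candidates: C₊=(6.9264,5.9995) cross=47.971; C₋=(7.0832,-5.9994) cross=-47.971
  mode + wants cross > 0 → take C=(6.9264,5.9995) (cross=47.971)
ex = (C−B)/|BC| = (0.7921,0.6104); ey = (-0.6104,0.7921)
P = B + -1.69·ex + -3.24·ey = (-0.3554,-3.7025)

-0.36 -3.70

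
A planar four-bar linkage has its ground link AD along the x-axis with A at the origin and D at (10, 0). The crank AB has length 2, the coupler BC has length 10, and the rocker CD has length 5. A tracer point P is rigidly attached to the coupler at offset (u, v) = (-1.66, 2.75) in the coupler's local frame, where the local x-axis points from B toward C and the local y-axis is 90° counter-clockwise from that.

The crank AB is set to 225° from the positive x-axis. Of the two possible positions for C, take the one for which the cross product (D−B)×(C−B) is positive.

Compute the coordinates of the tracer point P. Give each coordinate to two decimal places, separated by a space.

A=(0,0), D=(10.00,0)
B = A + 2.00·(cos225°, sin225°) = (-1.4142, -1.4142)
|BD| = 11.5015
circle(B,10.00) ∩ circle(D,5.00): a=9.0112, h=4.3357
  candidates: C₊=(6.9955,3.9966) cross=49.867; C₋=(8.0617,-4.6090) cross=-49.867
  mode + wants cross > 0 → take C=(6.9955,3.9966) (cross=49.867)
ex = (C−B)/|BC| = (0.8410,0.5411); ey = (-0.5411,0.8410)
P = B + -1.66·ex + 2.75·ey = (-4.2982,0.0003)

-4.30 0.00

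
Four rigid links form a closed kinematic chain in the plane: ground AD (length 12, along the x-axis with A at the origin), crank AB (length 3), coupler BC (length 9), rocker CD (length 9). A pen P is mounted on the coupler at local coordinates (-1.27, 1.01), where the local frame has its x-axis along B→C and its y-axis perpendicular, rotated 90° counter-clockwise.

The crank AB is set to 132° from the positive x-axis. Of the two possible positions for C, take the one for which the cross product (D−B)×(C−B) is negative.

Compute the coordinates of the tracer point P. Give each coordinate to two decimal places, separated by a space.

-2.13 3.85

A=(0,0), D=(12.00,0)
B = A + 3.00·(cos132°, sin132°) = (-2.0074, 2.2294)
|BD| = 14.1837
circle(B,9.00) ∩ circle(D,9.00): a=7.0919, h=5.5413
  candidates: C₊=(5.8673,6.5871) cross=78.596; C₋=(4.1253,-4.3577) cross=-78.596
  mode - wants cross < 0 → take C=(4.1253,-4.3577) (cross=-78.596)
ex = (C−B)/|BC| = (0.6814,-0.7319); ey = (0.7319,0.6814)
P = B + -1.27·ex + 1.01·ey = (-2.1336,3.8472)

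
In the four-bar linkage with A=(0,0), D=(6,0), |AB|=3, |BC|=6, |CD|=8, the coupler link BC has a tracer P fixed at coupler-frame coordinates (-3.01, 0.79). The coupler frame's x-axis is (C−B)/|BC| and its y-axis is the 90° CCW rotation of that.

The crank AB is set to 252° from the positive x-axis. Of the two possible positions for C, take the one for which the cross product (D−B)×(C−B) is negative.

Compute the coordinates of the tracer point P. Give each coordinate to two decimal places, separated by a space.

A=(0,0), D=(6.00,0)
B = A + 3.00·(cos252°, sin252°) = (-0.9271, -2.8532)
|BD| = 7.4916
circle(B,6.00) ∩ circle(D,8.00): a=1.8771, h=5.6988
  candidates: C₊=(-1.3618,3.1311) cross=42.694; C₋=(2.9789,-7.4076) cross=-42.694
  mode - wants cross < 0 → take C=(2.9789,-7.4076) (cross=-42.694)
ex = (C−B)/|BC| = (0.6510,-0.7591); ey = (0.7591,0.6510)
P = B + -3.01·ex + 0.79·ey = (-2.2869,-0.0541)

-2.29 -0.05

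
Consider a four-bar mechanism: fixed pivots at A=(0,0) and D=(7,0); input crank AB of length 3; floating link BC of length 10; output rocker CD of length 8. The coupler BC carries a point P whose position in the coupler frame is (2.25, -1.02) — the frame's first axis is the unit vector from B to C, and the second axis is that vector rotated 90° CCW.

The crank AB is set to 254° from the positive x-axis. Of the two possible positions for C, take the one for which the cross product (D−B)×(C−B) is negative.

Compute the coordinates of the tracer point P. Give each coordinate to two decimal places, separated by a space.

0.59 -4.90

A=(0,0), D=(7.00,0)
B = A + 3.00·(cos254°, sin254°) = (-0.8269, -2.8838)
|BD| = 8.3413
circle(B,10.00) ∩ circle(D,8.00): a=6.3286, h=7.7427
  candidates: C₊=(2.4346,6.5694) cross=64.584; C₋=(7.7883,-7.9611) cross=-64.584
  mode - wants cross < 0 → take C=(7.7883,-7.9611) (cross=-64.584)
ex = (C−B)/|BC| = (0.8615,-0.5077); ey = (0.5077,0.8615)
P = B + 2.25·ex + -1.02·ey = (0.5936,-4.9049)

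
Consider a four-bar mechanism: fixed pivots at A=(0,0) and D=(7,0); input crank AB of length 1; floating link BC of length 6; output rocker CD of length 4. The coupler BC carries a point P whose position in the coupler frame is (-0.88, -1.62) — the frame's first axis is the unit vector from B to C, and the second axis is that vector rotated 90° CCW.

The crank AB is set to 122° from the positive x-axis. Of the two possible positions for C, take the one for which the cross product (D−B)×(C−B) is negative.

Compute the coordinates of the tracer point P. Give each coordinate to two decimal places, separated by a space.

A=(0,0), D=(7.00,0)
B = A + 1.00·(cos122°, sin122°) = (-0.5299, 0.8480)
|BD| = 7.5775
circle(B,6.00) ∩ circle(D,4.00): a=5.1085, h=3.1470
  candidates: C₊=(4.8986,3.4036) cross=23.847; C₋=(4.1942,-2.8509) cross=-23.847
  mode - wants cross < 0 → take C=(4.1942,-2.8509) (cross=-23.847)
ex = (C−B)/|BC| = (0.7874,-0.6165); ey = (0.6165,0.7874)
P = B + -0.88·ex + -1.62·ey = (-2.2215,0.1150)

-2.22 0.12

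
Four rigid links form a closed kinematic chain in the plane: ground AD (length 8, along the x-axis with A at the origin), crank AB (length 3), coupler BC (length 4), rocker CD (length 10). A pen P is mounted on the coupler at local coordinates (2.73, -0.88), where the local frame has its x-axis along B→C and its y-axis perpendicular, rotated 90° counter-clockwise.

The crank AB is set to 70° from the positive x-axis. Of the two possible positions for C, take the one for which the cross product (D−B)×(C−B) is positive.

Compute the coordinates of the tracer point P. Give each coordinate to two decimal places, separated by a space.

A=(0,0), D=(8.00,0)
B = A + 3.00·(cos70°, sin70°) = (1.0261, 2.8191)
|BD| = 7.5222
circle(B,4.00) ∩ circle(D,10.00): a=-1.8224, h=3.5607
  candidates: C₊=(0.6709,6.8033) cross=26.784; C₋=(-1.9980,0.2008) cross=-26.784
  mode + wants cross > 0 → take C=(0.6709,6.8033) (cross=26.784)
ex = (C−B)/|BC| = (-0.0888,0.9961); ey = (-0.9961,-0.0888)
P = B + 2.73·ex + -0.88·ey = (1.6602,5.6164)

1.66 5.62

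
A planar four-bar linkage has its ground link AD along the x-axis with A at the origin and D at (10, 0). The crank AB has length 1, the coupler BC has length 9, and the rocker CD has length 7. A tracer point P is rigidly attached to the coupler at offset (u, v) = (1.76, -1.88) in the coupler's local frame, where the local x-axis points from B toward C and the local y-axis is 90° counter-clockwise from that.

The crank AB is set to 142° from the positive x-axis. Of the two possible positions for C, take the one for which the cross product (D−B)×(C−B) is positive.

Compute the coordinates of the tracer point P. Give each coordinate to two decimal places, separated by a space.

1.75 0.17

A=(0,0), D=(10.00,0)
B = A + 1.00·(cos142°, sin142°) = (-0.7880, 0.6157)
|BD| = 10.8056
circle(B,9.00) ∩ circle(D,7.00): a=6.8835, h=5.7981
  candidates: C₊=(6.4147,6.0121) cross=62.651; C₋=(5.7540,-5.5652) cross=-62.651
  mode + wants cross > 0 → take C=(6.4147,6.0121) (cross=62.651)
ex = (C−B)/|BC| = (0.8003,0.5996); ey = (-0.5996,0.8003)
P = B + 1.76·ex + -1.88·ey = (1.7478,0.1664)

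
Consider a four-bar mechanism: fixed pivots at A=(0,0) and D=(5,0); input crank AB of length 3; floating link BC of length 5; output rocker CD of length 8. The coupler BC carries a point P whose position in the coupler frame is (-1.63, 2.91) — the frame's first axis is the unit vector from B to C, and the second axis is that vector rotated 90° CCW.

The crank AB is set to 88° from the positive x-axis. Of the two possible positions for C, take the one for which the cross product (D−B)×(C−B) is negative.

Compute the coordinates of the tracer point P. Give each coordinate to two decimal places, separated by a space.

3.41 2.52

A=(0,0), D=(5.00,0)
B = A + 3.00·(cos88°, sin88°) = (0.1047, 2.9982)
|BD| = 5.7405
circle(B,5.00) ∩ circle(D,8.00): a=-0.5267, h=4.9722
  candidates: C₊=(2.2525,7.5134) cross=28.543; C₋=(-2.9414,-0.9669) cross=-28.543
  mode - wants cross < 0 → take C=(-2.9414,-0.9669) (cross=-28.543)
ex = (C−B)/|BC| = (-0.6092,-0.7930); ey = (0.7930,-0.6092)
P = B + -1.63·ex + 2.91·ey = (3.4054,2.5180)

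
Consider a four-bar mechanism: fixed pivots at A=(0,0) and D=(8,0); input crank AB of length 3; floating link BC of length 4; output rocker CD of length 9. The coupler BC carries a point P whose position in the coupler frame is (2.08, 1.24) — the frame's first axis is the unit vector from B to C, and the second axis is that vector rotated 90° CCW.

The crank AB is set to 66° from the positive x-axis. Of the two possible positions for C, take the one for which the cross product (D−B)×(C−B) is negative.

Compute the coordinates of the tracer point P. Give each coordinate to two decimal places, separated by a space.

1.11 0.32

A=(0,0), D=(8.00,0)
B = A + 3.00·(cos66°, sin66°) = (1.2202, 2.7406)
|BD| = 7.3128
circle(B,4.00) ∩ circle(D,9.00): a=-0.7879, h=3.9216
  candidates: C₊=(1.9595,6.6717) cross=28.678; C₋=(-0.9800,-0.5999) cross=-28.678
  mode - wants cross < 0 → take C=(-0.9800,-0.5999) (cross=-28.678)
ex = (C−B)/|BC| = (-0.5500,-0.8351); ey = (0.8351,-0.5500)
P = B + 2.08·ex + 1.24·ey = (1.1117,0.3215)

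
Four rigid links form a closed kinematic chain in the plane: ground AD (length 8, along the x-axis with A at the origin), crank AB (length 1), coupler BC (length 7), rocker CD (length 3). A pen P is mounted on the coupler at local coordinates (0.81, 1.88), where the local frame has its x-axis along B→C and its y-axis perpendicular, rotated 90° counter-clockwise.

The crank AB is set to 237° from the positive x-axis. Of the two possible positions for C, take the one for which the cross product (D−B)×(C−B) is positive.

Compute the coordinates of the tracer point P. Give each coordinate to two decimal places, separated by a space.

A=(0,0), D=(8.00,0)
B = A + 1.00·(cos237°, sin237°) = (-0.5446, -0.8387)
|BD| = 8.5857
circle(B,7.00) ∩ circle(D,3.00): a=6.6223, h=2.2683
  candidates: C₊=(5.8244,2.0656) cross=19.475; C₋=(6.2676,-2.4492) cross=-19.475
  mode + wants cross > 0 → take C=(5.8244,2.0656) (cross=19.475)
ex = (C−B)/|BC| = (0.9099,0.4149); ey = (-0.4149,0.9099)
P = B + 0.81·ex + 1.88·ey = (-0.5877,1.2079)

-0.59 1.21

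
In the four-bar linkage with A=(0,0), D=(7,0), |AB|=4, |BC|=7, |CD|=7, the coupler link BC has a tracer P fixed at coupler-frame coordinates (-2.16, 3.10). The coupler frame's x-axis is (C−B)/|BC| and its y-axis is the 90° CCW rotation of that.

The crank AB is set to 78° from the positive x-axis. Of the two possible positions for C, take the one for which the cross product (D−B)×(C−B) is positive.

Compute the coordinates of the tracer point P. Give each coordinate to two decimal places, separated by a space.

-2.47 5.74

A=(0,0), D=(7.00,0)
B = A + 4.00·(cos78°, sin78°) = (0.8316, 3.9126)
|BD| = 7.3046
circle(B,7.00) ∩ circle(D,7.00): a=3.6523, h=5.9717
  candidates: C₊=(7.1145,6.9991) cross=43.621; C₋=(0.7172,-3.0865) cross=-43.621
  mode + wants cross > 0 → take C=(7.1145,6.9991) (cross=43.621)
ex = (C−B)/|BC| = (0.8975,0.4409); ey = (-0.4409,0.8975)
P = B + -2.16·ex + 3.10·ey = (-2.4739,5.7426)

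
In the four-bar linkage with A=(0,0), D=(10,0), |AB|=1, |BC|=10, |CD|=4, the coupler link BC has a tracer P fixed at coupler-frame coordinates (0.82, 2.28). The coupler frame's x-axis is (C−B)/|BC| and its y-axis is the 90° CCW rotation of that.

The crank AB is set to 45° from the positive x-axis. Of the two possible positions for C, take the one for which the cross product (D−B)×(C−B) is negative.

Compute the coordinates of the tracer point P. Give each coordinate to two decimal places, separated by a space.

A=(0,0), D=(10.00,0)
B = A + 1.00·(cos45°, sin45°) = (0.7071, 0.7071)
|BD| = 9.3198
circle(B,10.00) ∩ circle(D,4.00): a=9.1664, h=3.9971
  candidates: C₊=(10.1504,3.9972) cross=37.252; C₋=(9.5439,-3.9739) cross=-37.252
  mode - wants cross < 0 → take C=(9.5439,-3.9739) (cross=-37.252)
ex = (C−B)/|BC| = (0.8837,-0.4681); ey = (0.4681,0.8837)
P = B + 0.82·ex + 2.28·ey = (2.4990,2.3380)

2.50 2.34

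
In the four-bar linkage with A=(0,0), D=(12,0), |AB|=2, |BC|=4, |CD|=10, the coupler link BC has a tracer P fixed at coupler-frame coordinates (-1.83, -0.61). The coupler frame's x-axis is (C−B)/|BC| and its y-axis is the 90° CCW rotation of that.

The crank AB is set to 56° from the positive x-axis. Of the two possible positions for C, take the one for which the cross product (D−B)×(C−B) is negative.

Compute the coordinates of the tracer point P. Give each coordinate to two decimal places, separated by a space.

A=(0,0), D=(12.00,0)
B = A + 2.00·(cos56°, sin56°) = (1.1184, 1.6581)
|BD| = 11.0072
circle(B,4.00) ∩ circle(D,10.00): a=1.6879, h=3.6264
  candidates: C₊=(3.3333,4.9889) cross=39.917; C₋=(2.2408,-2.1812) cross=-39.917
  mode - wants cross < 0 → take C=(2.2408,-2.1812) (cross=-39.917)
ex = (C−B)/|BC| = (0.2806,-0.9598); ey = (0.9598,0.2806)
P = B + -1.83·ex + -0.61·ey = (0.0194,3.2434)

0.02 3.24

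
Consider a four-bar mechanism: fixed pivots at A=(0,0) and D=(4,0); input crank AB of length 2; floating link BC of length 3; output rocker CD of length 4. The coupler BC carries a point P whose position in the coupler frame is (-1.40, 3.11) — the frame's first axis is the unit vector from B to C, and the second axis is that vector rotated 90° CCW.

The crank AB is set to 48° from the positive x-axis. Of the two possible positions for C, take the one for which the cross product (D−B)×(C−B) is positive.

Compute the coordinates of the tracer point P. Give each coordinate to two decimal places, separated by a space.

-2.00 2.20

A=(0,0), D=(4.00,0)
B = A + 2.00·(cos48°, sin48°) = (1.3383, 1.4863)
|BD| = 3.0486
circle(B,3.00) ∩ circle(D,4.00): a=0.3762, h=2.9763
  candidates: C₊=(3.1178,3.9015) cross=9.074; C₋=(0.2157,-1.2958) cross=-9.074
  mode + wants cross > 0 → take C=(3.1178,3.9015) (cross=9.074)
ex = (C−B)/|BC| = (0.5932,0.8051); ey = (-0.8051,0.5932)
P = B + -1.40·ex + 3.11·ey = (-1.9960,2.2040)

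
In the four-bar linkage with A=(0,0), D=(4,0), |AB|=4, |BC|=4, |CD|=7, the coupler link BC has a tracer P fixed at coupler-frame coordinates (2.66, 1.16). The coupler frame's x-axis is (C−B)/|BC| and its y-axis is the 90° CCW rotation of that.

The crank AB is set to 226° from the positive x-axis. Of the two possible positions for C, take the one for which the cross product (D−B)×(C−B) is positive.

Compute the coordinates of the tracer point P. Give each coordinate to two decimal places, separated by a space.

-4.03 -0.26

A=(0,0), D=(4.00,0)
B = A + 4.00·(cos226°, sin226°) = (-2.7786, -2.8774)
|BD| = 7.3640
circle(B,4.00) ∩ circle(D,7.00): a=1.4414, h=3.7313
  candidates: C₊=(-2.9097,1.1205) cross=27.477; C₋=(0.0061,-5.7488) cross=-27.477
  mode + wants cross > 0 → take C=(-2.9097,1.1205) (cross=27.477)
ex = (C−B)/|BC| = (-0.0328,0.9995); ey = (-0.9995,-0.0328)
P = B + 2.66·ex + 1.16·ey = (-4.0252,-0.2568)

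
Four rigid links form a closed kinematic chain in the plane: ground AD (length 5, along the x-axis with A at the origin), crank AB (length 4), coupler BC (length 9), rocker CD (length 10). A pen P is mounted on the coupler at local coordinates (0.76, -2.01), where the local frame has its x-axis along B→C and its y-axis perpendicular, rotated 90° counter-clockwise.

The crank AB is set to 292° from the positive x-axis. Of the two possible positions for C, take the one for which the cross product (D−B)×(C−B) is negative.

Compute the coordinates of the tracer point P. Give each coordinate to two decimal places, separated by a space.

A=(0,0), D=(5.00,0)
B = A + 4.00·(cos292°, sin292°) = (1.4984, -3.7087)
|BD| = 5.1006
circle(B,9.00) ∩ circle(D,10.00): a=0.6877, h=8.9737
  candidates: C₊=(-4.5544,2.9518) cross=45.771; C₋=(8.4955,-9.3692) cross=-45.771
  mode - wants cross < 0 → take C=(8.4955,-9.3692) (cross=-45.771)
ex = (C−B)/|BC| = (0.7775,-0.6289); ey = (0.6289,0.7775)
P = B + 0.76·ex + -2.01·ey = (0.8251,-5.7494)

0.83 -5.75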